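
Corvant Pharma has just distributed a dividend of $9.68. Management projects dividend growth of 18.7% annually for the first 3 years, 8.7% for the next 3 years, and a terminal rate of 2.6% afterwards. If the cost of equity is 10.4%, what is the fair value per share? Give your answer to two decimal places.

Three-stage DDM. Project D₁…D_6; terminal Gordon value at t=6 with g = 0.026; discount at r = 0.104.
D_1 = 11.4902
D_2 = 13.6388
D_3 = 16.1893
D_4 = 17.5977
D_5 = 19.1288
D_6 = 20.7930
TV_6 = 21.3336/(0.104−0.026) = 273.5073
P₀ = Σ Dₜ/(1+r)ᵗ + TV_6/(1+r)^6 = 219.6855

$219.69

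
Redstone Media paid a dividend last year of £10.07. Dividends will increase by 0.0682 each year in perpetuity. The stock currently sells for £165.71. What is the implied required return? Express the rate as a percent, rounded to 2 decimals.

13.31%

Rearranging the constant-growth DDM: r = D₁/P₀ + g.
D₁ = 10.07 × (1 + 0.0682) = 10.7568.
r = 10.7568 / 165.71 + 0.0682 = 0.06491 + 0.0682 = 0.13311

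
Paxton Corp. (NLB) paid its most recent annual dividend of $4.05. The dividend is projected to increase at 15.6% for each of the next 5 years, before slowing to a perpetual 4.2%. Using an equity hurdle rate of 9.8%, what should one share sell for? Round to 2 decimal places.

$121.17

Two-stage DDM. Project D₁…D_5 at 0.156, terminal growth 0.042, discount at r = 0.098.
D_1 = 4.6818
D_2 = 5.4122
D_3 = 6.2565
D_4 = 7.2325
D_5 = 8.3607
Terminal value at t=5: TV = D_6/(r−g) = 8.7119/(0.098−0.042) = 155.5693
P₀ = 4.6818/(1+0.098)^1 + 5.4122/(1+0.098)^2 + 6.2565/(1+0.098)^3 + 7.2325/(1+0.098)^4 + 8.3607/(1+0.098)^5 + 155.5693/(1+0.098)^5 = 121.1734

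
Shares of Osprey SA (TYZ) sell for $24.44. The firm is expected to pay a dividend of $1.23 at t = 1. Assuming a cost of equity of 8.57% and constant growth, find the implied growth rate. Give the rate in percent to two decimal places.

3.54%

From P₀ = D₁/(r − g), the implied growth is g = r − D₁/P₀.
g = 0.0857 − 1.23/24.44 = 0.0857 − 0.05033 = 0.03537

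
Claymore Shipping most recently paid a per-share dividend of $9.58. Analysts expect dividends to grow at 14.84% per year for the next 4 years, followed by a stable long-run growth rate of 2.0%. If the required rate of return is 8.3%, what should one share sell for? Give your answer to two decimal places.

Two-stage DDM. Project D₁…D_4 at 0.1484, terminal growth 0.02, discount at r = 0.083.
D_1 = 11.0017
D_2 = 12.6343
D_3 = 14.5093
D_4 = 16.6624
Terminal value at t=4: TV = D_5/(r−g) = 16.9957/(0.083−0.02) = 269.7726
P₀ = 11.0017/(1+0.083)^1 + 12.6343/(1+0.083)^2 + 14.5093/(1+0.083)^3 + 16.6624/(1+0.083)^4 + 269.7726/(1+0.083)^4 = 240.5681

$240.57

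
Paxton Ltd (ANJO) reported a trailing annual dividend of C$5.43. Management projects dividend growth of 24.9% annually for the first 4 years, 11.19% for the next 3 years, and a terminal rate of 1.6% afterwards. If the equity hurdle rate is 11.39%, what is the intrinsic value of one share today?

C$143.41

Three-stage DDM. Project D₁…D_7; terminal Gordon value at t=7 with g = 0.016; discount at r = 0.1139.
D_1 = 6.7821
D_2 = 8.4708
D_3 = 10.5800
D_4 = 13.2145
D_5 = 14.6932
D_6 = 16.3373
D_7 = 18.1655
TV_7 = 18.4561/(0.1139−0.016) = 188.5202
P₀ = Σ Dₜ/(1+r)ᵗ + TV_7/(1+r)^7 = 143.4125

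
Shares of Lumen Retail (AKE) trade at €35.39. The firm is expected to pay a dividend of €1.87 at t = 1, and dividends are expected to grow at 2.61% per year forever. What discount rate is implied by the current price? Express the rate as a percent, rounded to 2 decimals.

Rearranging the constant-growth DDM: r = D₁/P₀ + g.
r = 1.8700 / 35.39 + 0.0261 = 0.05284 + 0.0261 = 0.07894

7.89%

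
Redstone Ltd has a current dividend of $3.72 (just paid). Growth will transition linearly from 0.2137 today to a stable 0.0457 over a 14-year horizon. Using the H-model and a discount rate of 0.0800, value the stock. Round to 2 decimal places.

$240.95

H-model: P₀ = D₀[(1+g_L) + H(g_S−g_L)]/(r−g_L), with H = 14/2 = 7.
P₀ = 3.72 × [(1+0.0457) + 7×(0.2137−0.0457)] / (0.08−0.0457)
   = 3.72 × 2.2217 / 0.0343 = 240.9541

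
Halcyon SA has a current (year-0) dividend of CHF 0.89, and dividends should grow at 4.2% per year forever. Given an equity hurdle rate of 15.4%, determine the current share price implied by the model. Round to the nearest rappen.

Gordon growth model: P₀ = D₁/(r − g). D₁ = 0.89 × (1 + 0.042) = 0.9274.
P₀ = 0.9274 / (0.154 − 0.042) = 0.9274 / 0.112 = 8.2802

CHF 8.28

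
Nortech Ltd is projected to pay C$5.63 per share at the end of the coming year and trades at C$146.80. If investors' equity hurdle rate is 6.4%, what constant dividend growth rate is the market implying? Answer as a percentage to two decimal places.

From P₀ = D₁/(r − g), the implied growth is g = r − D₁/P₀.
g = 0.064 − 5.63/146.80 = 0.064 − 0.03835 = 0.02565

2.56%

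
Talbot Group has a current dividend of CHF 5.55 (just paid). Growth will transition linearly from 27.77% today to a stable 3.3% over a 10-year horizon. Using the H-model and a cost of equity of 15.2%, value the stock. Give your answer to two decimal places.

CHF 105.24

H-model: P₀ = D₀[(1+g_L) + H(g_S−g_L)]/(r−g_L), with H = 10/2 = 5.
P₀ = 5.55 × [(1+0.033) + 5×(0.2777−0.033)] / (0.152−0.033)
   = 5.55 × 2.2565 / 0.119 = 105.2401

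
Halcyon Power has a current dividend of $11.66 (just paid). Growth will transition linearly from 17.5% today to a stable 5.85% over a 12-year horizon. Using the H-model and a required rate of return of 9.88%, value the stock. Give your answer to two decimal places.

H-model: P₀ = D₀[(1+g_L) + H(g_S−g_L)]/(r−g_L), with H = 12/2 = 6.
P₀ = 11.66 × [(1+0.0585) + 6×(0.175−0.0585)] / (0.0988−0.0585)
   = 11.66 × 1.7575 / 0.0403 = 508.4975

$508.50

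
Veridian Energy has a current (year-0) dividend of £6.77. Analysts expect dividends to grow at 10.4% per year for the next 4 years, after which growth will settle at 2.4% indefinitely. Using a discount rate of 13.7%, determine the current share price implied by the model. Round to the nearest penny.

£79.70

Two-stage DDM. Project D₁…D_4 at 0.104, terminal growth 0.024, discount at r = 0.137.
D_1 = 7.4741
D_2 = 8.2514
D_3 = 9.1095
D_4 = 10.0569
Terminal value at t=4: TV = D_5/(r−g) = 10.2983/(0.137−0.024) = 91.1353
P₀ = 7.4741/(1+0.137)^1 + 8.2514/(1+0.137)^2 + 9.1095/(1+0.137)^3 + 10.0569/(1+0.137)^4 + 91.1353/(1+0.137)^4 = 79.7024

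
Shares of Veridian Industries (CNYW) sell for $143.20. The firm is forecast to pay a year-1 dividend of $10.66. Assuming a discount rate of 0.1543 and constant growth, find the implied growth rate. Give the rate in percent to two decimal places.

From P₀ = D₁/(r − g), the implied growth is g = r − D₁/P₀.
g = 0.1543 − 10.66/143.20 = 0.1543 − 0.07444 = 0.07986

7.99%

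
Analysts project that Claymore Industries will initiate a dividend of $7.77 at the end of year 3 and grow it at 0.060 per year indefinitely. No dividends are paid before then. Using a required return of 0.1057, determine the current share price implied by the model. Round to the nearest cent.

$139.07

Deferred-dividend DDM. At t=2 the remaining stream is a growing perpetuity with first payment D_3 = 7.77.
V_2 = D_3/(r−g) = 7.77/(0.1057−0.06) = 170.0219
P₀ = V_2/(1+r)^2 = 170.0219/(1+0.1057)^2 = 139.0690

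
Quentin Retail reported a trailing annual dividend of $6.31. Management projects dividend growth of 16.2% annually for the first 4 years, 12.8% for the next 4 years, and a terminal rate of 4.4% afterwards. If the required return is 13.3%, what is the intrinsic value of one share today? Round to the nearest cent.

Three-stage DDM. Project D₁…D_8; terminal Gordon value at t=8 with g = 0.044; discount at r = 0.133.
D_1 = 7.3322
D_2 = 8.5200
D_3 = 9.9003
D_4 = 11.5041
D_5 = 12.9767
D_6 = 14.6377
D_7 = 16.5113
D_8 = 18.6247
TV_8 = 19.4442/(0.133−0.044) = 218.4745
P₀ = Σ Dₜ/(1+r)ᵗ + TV_8/(1+r)^8 = 134.9719

$134.97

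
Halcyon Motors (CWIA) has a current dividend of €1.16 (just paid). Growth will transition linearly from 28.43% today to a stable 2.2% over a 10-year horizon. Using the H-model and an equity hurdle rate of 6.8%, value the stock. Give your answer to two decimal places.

€58.84

H-model: P₀ = D₀[(1+g_L) + H(g_S−g_L)]/(r−g_L), with H = 10/2 = 5.
P₀ = 1.16 × [(1+0.022) + 5×(0.2843−0.022)] / (0.068−0.022)
   = 1.16 × 2.3335 / 0.046 = 58.8448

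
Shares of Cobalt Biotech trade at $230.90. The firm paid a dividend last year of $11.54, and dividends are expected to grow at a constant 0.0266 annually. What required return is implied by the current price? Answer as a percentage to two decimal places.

Rearranging the constant-growth DDM: r = D₁/P₀ + g.
D₁ = 11.54 × (1 + 0.0266) = 11.8470.
r = 11.8470 / 230.90 + 0.0266 = 0.05131 + 0.0266 = 0.07791

7.79%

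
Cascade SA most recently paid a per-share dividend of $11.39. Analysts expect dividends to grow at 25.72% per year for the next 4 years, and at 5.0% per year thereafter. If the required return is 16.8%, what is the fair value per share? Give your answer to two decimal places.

$190.99

Two-stage DDM. Project D₁…D_4 at 0.2572, terminal growth 0.05, discount at r = 0.168.
D_1 = 14.3195
D_2 = 18.0025
D_3 = 22.6327
D_4 = 28.4539
Terminal value at t=4: TV = D_5/(r−g) = 29.8766/(0.168−0.05) = 253.1911
P₀ = 14.3195/(1+0.168)^1 + 18.0025/(1+0.168)^2 + 22.6327/(1+0.168)^3 + 28.4539/(1+0.168)^4 + 253.1911/(1+0.168)^4 = 190.9919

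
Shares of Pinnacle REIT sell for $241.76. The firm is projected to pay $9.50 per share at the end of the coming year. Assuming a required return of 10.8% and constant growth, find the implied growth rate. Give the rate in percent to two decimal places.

From P₀ = D₁/(r − g), the implied growth is g = r − D₁/P₀.
g = 0.108 − 9.50/241.76 = 0.108 − 0.03930 = 0.06870

6.87%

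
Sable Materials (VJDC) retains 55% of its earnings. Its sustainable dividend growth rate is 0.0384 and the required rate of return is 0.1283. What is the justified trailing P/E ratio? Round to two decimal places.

5.20

Payout ratio b = 1 − 0.55 = 0.45.
Justified trailing P/E = b(1+g)/(r−g) = 0.45×(1+0.0384)/(0.1283−0.0384) = 5.1978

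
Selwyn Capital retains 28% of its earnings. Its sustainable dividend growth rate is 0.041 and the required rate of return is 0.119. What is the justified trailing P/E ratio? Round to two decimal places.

Payout ratio b = 1 − 0.28 = 0.72.
Justified trailing P/E = b(1+g)/(r−g) = 0.72×(1+0.041)/(0.119−0.041) = 9.6092

9.61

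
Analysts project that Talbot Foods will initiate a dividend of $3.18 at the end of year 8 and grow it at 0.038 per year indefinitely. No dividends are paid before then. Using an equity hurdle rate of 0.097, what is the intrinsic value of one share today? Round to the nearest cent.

Deferred-dividend DDM. At t=7 the remaining stream is a growing perpetuity with first payment D_8 = 3.18.
V_7 = D_8/(r−g) = 3.18/(0.097−0.038) = 53.8983
P₀ = V_7/(1+r)^7 = 53.8983/(1+0.097)^7 = 28.1922

$28.19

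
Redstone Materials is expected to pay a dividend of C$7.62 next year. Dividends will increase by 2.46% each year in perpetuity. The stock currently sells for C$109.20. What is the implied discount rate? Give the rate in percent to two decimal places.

Rearranging the constant-growth DDM: r = D₁/P₀ + g.
r = 7.6200 / 109.20 + 0.0246 = 0.06978 + 0.0246 = 0.09438

9.44%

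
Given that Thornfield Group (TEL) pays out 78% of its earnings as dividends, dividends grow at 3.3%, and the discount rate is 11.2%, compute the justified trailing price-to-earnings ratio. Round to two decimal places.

10.20

Justified trailing P/E = b(1+g)/(r−g) = 0.78×(1+0.033)/(0.112−0.033) = 10.1992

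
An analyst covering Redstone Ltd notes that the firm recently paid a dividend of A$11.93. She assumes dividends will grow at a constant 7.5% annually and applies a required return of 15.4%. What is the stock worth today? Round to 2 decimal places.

A$162.34

Gordon growth model: P₀ = D₁/(r − g). D₁ = 11.93 × (1 + 0.075) = 12.8247.
P₀ = 12.8247 / (0.154 − 0.075) = 12.8247 / 0.079 = 162.3386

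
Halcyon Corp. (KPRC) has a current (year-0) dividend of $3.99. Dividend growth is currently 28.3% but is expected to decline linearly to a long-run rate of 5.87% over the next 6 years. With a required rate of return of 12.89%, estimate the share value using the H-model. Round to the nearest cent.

H-model: P₀ = D₀[(1+g_L) + H(g_S−g_L)]/(r−g_L), with H = 6/2 = 3.
P₀ = 3.99 × [(1+0.0587) + 3×(0.283−0.0587)] / (0.1289−0.0587)
   = 3.99 × 1.7316 / 0.0702 = 98.4200

$98.42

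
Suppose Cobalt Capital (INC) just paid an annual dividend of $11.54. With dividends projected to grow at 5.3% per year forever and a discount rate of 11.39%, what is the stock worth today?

$199.53

Gordon growth model: P₀ = D₁/(r − g). D₁ = 11.54 × (1 + 0.053) = 12.1516.
P₀ = 12.1516 / (0.1139 − 0.053) = 12.1516 / 0.0609 = 199.5340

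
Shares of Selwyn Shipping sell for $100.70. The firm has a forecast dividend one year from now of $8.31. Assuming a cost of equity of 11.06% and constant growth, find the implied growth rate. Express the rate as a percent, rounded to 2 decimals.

2.81%

From P₀ = D₁/(r − g), the implied growth is g = r − D₁/P₀.
g = 0.1106 − 8.31/100.70 = 0.1106 − 0.08252 = 0.02808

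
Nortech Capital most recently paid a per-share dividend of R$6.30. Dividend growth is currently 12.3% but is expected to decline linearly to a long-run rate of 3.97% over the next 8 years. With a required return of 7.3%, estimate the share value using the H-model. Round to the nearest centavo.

R$259.74

H-model: P₀ = D₀[(1+g_L) + H(g_S−g_L)]/(r−g_L), with H = 8/2 = 4.
P₀ = 6.30 × [(1+0.0397) + 4×(0.123−0.0397)] / (0.073−0.0397)
   = 6.30 × 1.3729 / 0.0333 = 259.7378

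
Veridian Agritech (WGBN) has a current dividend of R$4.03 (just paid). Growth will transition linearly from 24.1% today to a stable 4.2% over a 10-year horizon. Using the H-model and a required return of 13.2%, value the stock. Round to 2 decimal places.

R$91.21

H-model: P₀ = D₀[(1+g_L) + H(g_S−g_L)]/(r−g_L), with H = 10/2 = 5.
P₀ = 4.03 × [(1+0.042) + 5×(0.241−0.042)] / (0.132−0.042)
   = 4.03 × 2.0370 / 0.09 = 91.2123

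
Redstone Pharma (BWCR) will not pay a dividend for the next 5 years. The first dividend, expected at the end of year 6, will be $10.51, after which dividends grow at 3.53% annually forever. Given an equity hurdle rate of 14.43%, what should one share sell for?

Deferred-dividend DDM. At t=5 the remaining stream is a growing perpetuity with first payment D_6 = 10.51.
V_5 = D_6/(r−g) = 10.51/(0.1443−0.0353) = 96.4220
P₀ = V_5/(1+r)^5 = 96.4220/(1+0.1443)^5 = 49.1447

$49.14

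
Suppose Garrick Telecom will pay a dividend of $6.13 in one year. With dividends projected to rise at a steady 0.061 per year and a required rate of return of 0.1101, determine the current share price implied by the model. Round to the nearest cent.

$124.85

Gordon growth model: P₀ = D₁/(r − g), with D₁ = 6.13 given directly.
P₀ = 6.1300 / (0.1101 − 0.061) = 6.1300 / 0.0491 = 124.8473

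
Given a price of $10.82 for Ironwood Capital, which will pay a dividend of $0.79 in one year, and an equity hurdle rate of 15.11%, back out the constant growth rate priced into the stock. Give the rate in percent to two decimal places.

7.81%

From P₀ = D₁/(r − g), the implied growth is g = r − D₁/P₀.
g = 0.1511 − 0.79/10.82 = 0.1511 − 0.07301 = 0.07809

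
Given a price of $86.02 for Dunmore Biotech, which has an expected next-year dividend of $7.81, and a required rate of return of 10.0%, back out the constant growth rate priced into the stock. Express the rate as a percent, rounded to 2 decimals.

0.92%

From P₀ = D₁/(r − g), the implied growth is g = r − D₁/P₀.
g = 0.1 − 7.81/86.02 = 0.1 − 0.09079 = 0.00921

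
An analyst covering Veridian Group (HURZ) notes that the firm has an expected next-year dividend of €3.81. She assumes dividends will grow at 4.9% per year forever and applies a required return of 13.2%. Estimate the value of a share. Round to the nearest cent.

€45.90

Gordon growth model: P₀ = D₁/(r − g), with D₁ = 3.81 given directly.
P₀ = 3.8100 / (0.132 − 0.049) = 3.8100 / 0.083 = 45.9036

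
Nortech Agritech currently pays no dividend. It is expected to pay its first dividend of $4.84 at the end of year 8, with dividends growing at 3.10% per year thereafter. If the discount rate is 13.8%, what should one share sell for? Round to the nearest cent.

Deferred-dividend DDM. At t=7 the remaining stream is a growing perpetuity with first payment D_8 = 4.84.
V_7 = D_8/(r−g) = 4.84/(0.138−0.031) = 45.2336
P₀ = V_7/(1+r)^7 = 45.2336/(1+0.138)^7 = 18.3006

$18.30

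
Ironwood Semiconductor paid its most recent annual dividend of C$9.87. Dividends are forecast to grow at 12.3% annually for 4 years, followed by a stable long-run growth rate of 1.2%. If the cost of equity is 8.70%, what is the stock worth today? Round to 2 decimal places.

C$194.58

Two-stage DDM. Project D₁…D_4 at 0.123, terminal growth 0.012, discount at r = 0.087.
D_1 = 11.0840
D_2 = 12.4473
D_3 = 13.9784
D_4 = 15.6977
Terminal value at t=4: TV = D_5/(r−g) = 15.8861/(0.087−0.012) = 211.8144
P₀ = 11.0840/(1+0.087)^1 + 12.4473/(1+0.087)^2 + 13.9784/(1+0.087)^3 + 15.6977/(1+0.087)^4 + 211.8144/(1+0.087)^4 = 194.5769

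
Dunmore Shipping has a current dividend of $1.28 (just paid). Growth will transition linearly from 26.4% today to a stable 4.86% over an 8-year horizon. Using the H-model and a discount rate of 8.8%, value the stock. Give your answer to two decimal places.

$62.06

H-model: P₀ = D₀[(1+g_L) + H(g_S−g_L)]/(r−g_L), with H = 8/2 = 4.
P₀ = 1.28 × [(1+0.0486) + 4×(0.264−0.0486)] / (0.088−0.0486)
   = 1.28 × 1.9102 / 0.0394 = 62.0573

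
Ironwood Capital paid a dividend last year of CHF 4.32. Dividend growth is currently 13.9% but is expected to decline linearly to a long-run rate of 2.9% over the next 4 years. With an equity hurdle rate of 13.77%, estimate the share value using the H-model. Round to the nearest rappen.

H-model: P₀ = D₀[(1+g_L) + H(g_S−g_L)]/(r−g_L), with H = 4/2 = 2.
P₀ = 4.32 × [(1+0.029) + 2×(0.139−0.029)] / (0.1377−0.029)
   = 4.32 × 1.2490 / 0.1087 = 49.6383

CHF 49.64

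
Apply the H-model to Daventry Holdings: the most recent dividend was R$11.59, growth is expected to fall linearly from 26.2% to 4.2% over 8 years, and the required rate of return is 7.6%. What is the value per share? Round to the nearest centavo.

H-model: P₀ = D₀[(1+g_L) + H(g_S−g_L)]/(r−g_L), with H = 8/2 = 4.
P₀ = 11.59 × [(1+0.042) + 4×(0.262−0.042)] / (0.076−0.042)
   = 11.59 × 1.9220 / 0.034 = 655.1759

R$655.18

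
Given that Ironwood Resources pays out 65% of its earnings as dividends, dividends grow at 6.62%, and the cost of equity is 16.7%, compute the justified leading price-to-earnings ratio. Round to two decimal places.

6.45

Justified leading P/E = b/(r−g) = 0.65/(0.167−0.0662) = 6.4484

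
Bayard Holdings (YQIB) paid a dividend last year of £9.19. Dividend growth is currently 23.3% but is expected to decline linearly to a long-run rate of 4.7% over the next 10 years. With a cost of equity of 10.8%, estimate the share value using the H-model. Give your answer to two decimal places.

£297.85

H-model: P₀ = D₀[(1+g_L) + H(g_S−g_L)]/(r−g_L), with H = 10/2 = 5.
P₀ = 9.19 × [(1+0.047) + 5×(0.233−0.047)] / (0.108−0.047)
   = 9.19 × 1.9770 / 0.061 = 297.8464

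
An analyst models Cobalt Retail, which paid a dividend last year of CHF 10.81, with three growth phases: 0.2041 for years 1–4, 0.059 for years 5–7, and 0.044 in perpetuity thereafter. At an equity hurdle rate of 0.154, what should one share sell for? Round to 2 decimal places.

Three-stage DDM. Project D₁…D_7; terminal Gordon value at t=7 with g = 0.044; discount at r = 0.154.
D_1 = 13.0163
D_2 = 15.6730
D_3 = 18.8718
D_4 = 22.7235
D_5 = 24.0642
D_6 = 25.4840
D_7 = 26.9876
TV_7 = 28.1750/(0.154−0.044) = 256.1366
P₀ = Σ Dₜ/(1+r)ᵗ + TV_7/(1+r)^7 = 174.5709

CHF 174.57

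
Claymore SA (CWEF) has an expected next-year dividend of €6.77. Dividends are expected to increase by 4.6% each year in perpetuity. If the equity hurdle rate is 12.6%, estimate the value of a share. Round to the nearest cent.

€84.62

Gordon growth model: P₀ = D₁/(r − g), with D₁ = 6.77 given directly.
P₀ = 6.7700 / (0.126 − 0.046) = 6.7700 / 0.08 = 84.6250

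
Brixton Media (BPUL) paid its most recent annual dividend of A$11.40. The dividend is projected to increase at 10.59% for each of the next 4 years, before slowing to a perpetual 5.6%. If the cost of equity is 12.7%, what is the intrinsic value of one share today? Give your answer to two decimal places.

Two-stage DDM. Project D₁…D_4 at 0.1059, terminal growth 0.056, discount at r = 0.127.
D_1 = 12.6073
D_2 = 13.9424
D_3 = 15.4189
D_4 = 17.0517
Terminal value at t=4: TV = D_5/(r−g) = 18.0066/(0.127−0.056) = 253.6144
P₀ = 12.6073/(1+0.127)^1 + 13.9424/(1+0.127)^2 + 15.4189/(1+0.127)^3 + 17.0517/(1+0.127)^4 + 253.6144/(1+0.127)^4 = 200.7145

A$200.71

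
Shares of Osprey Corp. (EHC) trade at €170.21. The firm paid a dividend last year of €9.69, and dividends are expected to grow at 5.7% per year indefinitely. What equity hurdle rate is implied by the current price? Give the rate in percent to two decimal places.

11.72%

Rearranging the constant-growth DDM: r = D₁/P₀ + g.
D₁ = 9.69 × (1 + 0.057) = 10.2423.
r = 10.2423 / 170.21 + 0.057 = 0.06017 + 0.057 = 0.11717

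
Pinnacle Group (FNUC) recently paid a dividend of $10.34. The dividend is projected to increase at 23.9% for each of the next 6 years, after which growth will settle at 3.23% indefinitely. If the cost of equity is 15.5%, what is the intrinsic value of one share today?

$212.45

Two-stage DDM. Project D₁…D_6 at 0.239, terminal growth 0.0323, discount at r = 0.155.
D_1 = 12.8113
D_2 = 15.8732
D_3 = 19.6668
D_4 = 24.3672
D_5 = 30.1910
D_6 = 37.4066
Terminal value at t=6: TV = D_7/(r−g) = 38.6148/(0.155−0.0323) = 314.7094
P₀ = 12.8113/(1+0.155)^1 + 15.8732/(1+0.155)^2 + 19.6668/(1+0.155)^3 + 24.3672/(1+0.155)^4 + 30.1910/(1+0.155)^5 + 37.4066/(1+0.155)^6 + 314.7094/(1+0.155)^6 = 212.4532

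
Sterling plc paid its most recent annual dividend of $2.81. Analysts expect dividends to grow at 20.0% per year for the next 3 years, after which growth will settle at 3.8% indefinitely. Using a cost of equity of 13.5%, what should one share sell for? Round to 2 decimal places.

$44.97

Two-stage DDM. Project D₁…D_3 at 0.2, terminal growth 0.038, discount at r = 0.135.
D_1 = 3.3720
D_2 = 4.0464
D_3 = 4.8557
Terminal value at t=3: TV = D_4/(r−g) = 5.0402/(0.135−0.038) = 51.9608
P₀ = 3.3720/(1+0.135)^1 + 4.0464/(1+0.135)^2 + 4.8557/(1+0.135)^3 + 51.9608/(1+0.135)^3 = 44.9705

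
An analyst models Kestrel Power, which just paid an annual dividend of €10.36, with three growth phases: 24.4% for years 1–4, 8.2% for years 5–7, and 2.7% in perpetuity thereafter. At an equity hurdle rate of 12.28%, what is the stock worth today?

€247.17

Three-stage DDM. Project D₁…D_7; terminal Gordon value at t=7 with g = 0.027; discount at r = 0.1228.
D_1 = 12.8878
D_2 = 16.0325
D_3 = 19.9444
D_4 = 24.8108
D_5 = 26.8453
D_6 = 29.0466
D_7 = 31.4285
TV_7 = 32.2770/(0.1228−0.027) = 336.9209
P₀ = Σ Dₜ/(1+r)ᵗ + TV_7/(1+r)^7 = 247.1732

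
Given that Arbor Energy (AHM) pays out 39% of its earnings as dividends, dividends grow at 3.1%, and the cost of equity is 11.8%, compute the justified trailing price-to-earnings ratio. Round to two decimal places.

4.62

Justified trailing P/E = b(1+g)/(r−g) = 0.39×(1+0.031)/(0.118−0.031) = 4.6217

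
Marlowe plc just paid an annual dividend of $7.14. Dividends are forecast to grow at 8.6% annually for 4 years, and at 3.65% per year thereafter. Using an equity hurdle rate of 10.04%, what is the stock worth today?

Two-stage DDM. Project D₁…D_4 at 0.086, terminal growth 0.0365, discount at r = 0.1004.
D_1 = 7.7540
D_2 = 8.4209
D_3 = 9.1451
D_4 = 9.9316
Terminal value at t=4: TV = D_5/(r−g) = 10.2941/(0.1004−0.0365) = 161.0964
P₀ = 7.7540/(1+0.1004)^1 + 8.4209/(1+0.1004)^2 + 9.1451/(1+0.1004)^3 + 9.9316/(1+0.1004)^4 + 161.0964/(1+0.1004)^4 = 137.5089

$137.51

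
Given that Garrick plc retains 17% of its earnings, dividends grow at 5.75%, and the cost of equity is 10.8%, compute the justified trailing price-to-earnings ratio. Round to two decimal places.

Payout ratio b = 1 − 0.17 = 0.83.
Justified trailing P/E = b(1+g)/(r−g) = 0.83×(1+0.0575)/(0.108−0.0575) = 17.3807

17.38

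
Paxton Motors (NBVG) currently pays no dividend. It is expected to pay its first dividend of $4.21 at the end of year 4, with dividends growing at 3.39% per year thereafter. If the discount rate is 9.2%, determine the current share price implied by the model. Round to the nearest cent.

Deferred-dividend DDM. At t=3 the remaining stream is a growing perpetuity with first payment D_4 = 4.21.
V_3 = D_4/(r−g) = 4.21/(0.092−0.0339) = 72.4613
P₀ = V_3/(1+r)^3 = 72.4613/(1+0.092)^3 = 55.6465

$55.65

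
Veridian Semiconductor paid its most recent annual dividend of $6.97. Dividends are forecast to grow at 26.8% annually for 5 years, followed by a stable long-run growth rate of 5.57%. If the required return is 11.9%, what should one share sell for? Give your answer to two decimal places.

Two-stage DDM. Project D₁…D_5 at 0.268, terminal growth 0.0557, discount at r = 0.119.
D_1 = 8.8380
D_2 = 11.2065
D_3 = 14.2099
D_4 = 18.0181
D_5 = 22.8470
Terminal value at t=5: TV = D_6/(r−g) = 24.1196/(0.119−0.0557) = 381.0359
P₀ = 8.8380/(1+0.119)^1 + 11.2065/(1+0.119)^2 + 14.2099/(1+0.119)^3 + 18.0181/(1+0.119)^4 + 22.8470/(1+0.119)^5 + 381.0359/(1+0.119)^5 = 268.6810

$268.68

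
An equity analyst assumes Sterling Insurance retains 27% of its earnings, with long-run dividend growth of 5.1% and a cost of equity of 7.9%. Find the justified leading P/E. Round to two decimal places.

26.07

Payout ratio b = 1 − 0.27 = 0.73.
Justified leading P/E = b/(r−g) = 0.73/(0.079−0.051) = 26.0714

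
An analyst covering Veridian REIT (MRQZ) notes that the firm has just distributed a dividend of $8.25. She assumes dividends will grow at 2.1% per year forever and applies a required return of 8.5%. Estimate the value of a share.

Gordon growth model: P₀ = D₁/(r − g). D₁ = 8.25 × (1 + 0.021) = 8.4232.
P₀ = 8.4232 / (0.085 − 0.021) = 8.4232 / 0.064 = 131.6133

$131.61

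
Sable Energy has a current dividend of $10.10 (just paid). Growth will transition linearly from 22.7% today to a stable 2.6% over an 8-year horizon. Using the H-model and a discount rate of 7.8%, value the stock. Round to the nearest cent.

$355.44

H-model: P₀ = D₀[(1+g_L) + H(g_S−g_L)]/(r−g_L), with H = 8/2 = 4.
P₀ = 10.10 × [(1+0.026) + 4×(0.227−0.026)] / (0.078−0.026)
   = 10.10 × 1.8300 / 0.052 = 355.4423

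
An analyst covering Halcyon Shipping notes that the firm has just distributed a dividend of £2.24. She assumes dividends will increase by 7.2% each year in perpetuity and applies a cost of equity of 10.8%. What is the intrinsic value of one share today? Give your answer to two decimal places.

Gordon growth model: P₀ = D₁/(r − g). D₁ = 2.24 × (1 + 0.072) = 2.4013.
P₀ = 2.4013 / (0.108 − 0.072) = 2.4013 / 0.036 = 66.7022

£66.70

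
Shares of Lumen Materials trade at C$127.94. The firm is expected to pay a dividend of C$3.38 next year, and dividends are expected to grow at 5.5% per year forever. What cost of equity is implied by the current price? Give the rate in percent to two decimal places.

Rearranging the constant-growth DDM: r = D₁/P₀ + g.
r = 3.3800 / 127.94 + 0.055 = 0.02642 + 0.055 = 0.08142

8.14%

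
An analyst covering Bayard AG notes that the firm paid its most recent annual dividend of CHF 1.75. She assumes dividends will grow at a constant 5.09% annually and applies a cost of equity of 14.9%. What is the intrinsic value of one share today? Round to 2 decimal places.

Gordon growth model: P₀ = D₁/(r − g). D₁ = 1.75 × (1 + 0.0509) = 1.8391.
P₀ = 1.8391 / (0.149 − 0.0509) = 1.8391 / 0.0981 = 18.7469

CHF 18.75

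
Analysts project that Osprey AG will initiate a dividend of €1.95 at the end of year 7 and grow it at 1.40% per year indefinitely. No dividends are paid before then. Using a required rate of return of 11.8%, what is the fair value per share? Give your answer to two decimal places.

€9.60

Deferred-dividend DDM. At t=6 the remaining stream is a growing perpetuity with first payment D_7 = 1.95.
V_6 = D_7/(r−g) = 1.95/(0.118−0.014) = 18.7500
P₀ = V_6/(1+r)^6 = 18.7500/(1+0.118)^6 = 9.6018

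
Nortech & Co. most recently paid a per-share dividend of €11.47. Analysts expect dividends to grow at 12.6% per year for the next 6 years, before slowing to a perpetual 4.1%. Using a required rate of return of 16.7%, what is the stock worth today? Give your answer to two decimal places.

€137.30

Two-stage DDM. Project D₁…D_6 at 0.126, terminal growth 0.041, discount at r = 0.167.
D_1 = 12.9152
D_2 = 14.5425
D_3 = 16.3749
D_4 = 18.4381
D_5 = 20.7613
D_6 = 23.3773
Terminal value at t=6: TV = D_7/(r−g) = 24.3357/(0.167−0.041) = 193.1408
P₀ = 12.9152/(1+0.167)^1 + 14.5425/(1+0.167)^2 + 16.3749/(1+0.167)^3 + 18.4381/(1+0.167)^4 + 20.7613/(1+0.167)^5 + 23.3773/(1+0.167)^6 + 193.1408/(1+0.167)^6 = 137.2986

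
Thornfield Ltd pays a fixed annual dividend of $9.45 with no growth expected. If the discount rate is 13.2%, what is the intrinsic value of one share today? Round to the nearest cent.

Zero-growth DDM (perpetuity): P₀ = D/r = 9.45 / 0.132 = 71.5909

$71.59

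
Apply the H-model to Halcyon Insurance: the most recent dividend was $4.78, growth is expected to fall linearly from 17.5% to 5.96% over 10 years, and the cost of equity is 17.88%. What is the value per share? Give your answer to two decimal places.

$65.63

H-model: P₀ = D₀[(1+g_L) + H(g_S−g_L)]/(r−g_L), with H = 10/2 = 5.
P₀ = 4.78 × [(1+0.0596) + 5×(0.175−0.0596)] / (0.1788−0.0596)
   = 4.78 × 1.6366 / 0.1192 = 65.6288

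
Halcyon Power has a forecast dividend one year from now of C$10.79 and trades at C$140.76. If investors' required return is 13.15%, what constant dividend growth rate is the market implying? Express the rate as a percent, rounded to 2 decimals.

From P₀ = D₁/(r − g), the implied growth is g = r − D₁/P₀.
g = 0.1315 − 10.79/140.76 = 0.1315 − 0.07666 = 0.05484

5.48%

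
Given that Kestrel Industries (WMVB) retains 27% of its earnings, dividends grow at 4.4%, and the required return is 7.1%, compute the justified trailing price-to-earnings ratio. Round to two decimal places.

28.23

Payout ratio b = 1 − 0.27 = 0.73.
Justified trailing P/E = b(1+g)/(r−g) = 0.73×(1+0.044)/(0.071−0.044) = 28.2267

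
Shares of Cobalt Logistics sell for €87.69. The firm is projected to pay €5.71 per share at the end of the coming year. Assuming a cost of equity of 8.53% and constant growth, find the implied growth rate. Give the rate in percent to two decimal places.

2.02%

From P₀ = D₁/(r − g), the implied growth is g = r − D₁/P₀.
g = 0.0853 − 5.71/87.69 = 0.0853 − 0.06512 = 0.02018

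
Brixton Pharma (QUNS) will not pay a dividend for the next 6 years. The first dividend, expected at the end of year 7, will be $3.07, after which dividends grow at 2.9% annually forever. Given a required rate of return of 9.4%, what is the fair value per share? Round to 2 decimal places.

$27.55

Deferred-dividend DDM. At t=6 the remaining stream is a growing perpetuity with first payment D_7 = 3.07.
V_6 = D_7/(r−g) = 3.07/(0.094−0.029) = 47.2308
P₀ = V_6/(1+r)^6 = 47.2308/(1+0.094)^6 = 27.5500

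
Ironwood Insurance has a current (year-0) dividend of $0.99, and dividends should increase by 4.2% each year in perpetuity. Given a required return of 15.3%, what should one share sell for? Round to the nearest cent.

Gordon growth model: P₀ = D₁/(r − g). D₁ = 0.99 × (1 + 0.042) = 1.0316.
P₀ = 1.0316 / (0.153 − 0.042) = 1.0316 / 0.111 = 9.2935

$9.29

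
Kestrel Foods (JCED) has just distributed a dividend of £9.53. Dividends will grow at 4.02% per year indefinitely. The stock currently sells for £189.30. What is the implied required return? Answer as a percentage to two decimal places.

Rearranging the constant-growth DDM: r = D₁/P₀ + g.
D₁ = 9.53 × (1 + 0.0402) = 9.9131.
r = 9.9131 / 189.30 + 0.0402 = 0.05237 + 0.0402 = 0.09257

9.26%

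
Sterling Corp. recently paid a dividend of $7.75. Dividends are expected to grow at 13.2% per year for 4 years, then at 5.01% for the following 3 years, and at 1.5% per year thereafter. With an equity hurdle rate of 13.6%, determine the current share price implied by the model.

$100.99

Three-stage DDM. Project D₁…D_7; terminal Gordon value at t=7 with g = 0.015; discount at r = 0.136.
D_1 = 8.7730
D_2 = 9.9310
D_3 = 11.2419
D_4 = 12.7259
D_5 = 13.3634
D_6 = 14.0329
D_7 = 14.7360
TV_7 = 14.9570/(0.136−0.015) = 123.6118
P₀ = Σ Dₜ/(1+r)ᵗ + TV_7/(1+r)^7 = 100.9874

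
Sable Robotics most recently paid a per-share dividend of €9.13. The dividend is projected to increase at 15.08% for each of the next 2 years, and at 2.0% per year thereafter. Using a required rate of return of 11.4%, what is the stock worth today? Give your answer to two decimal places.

Two-stage DDM. Project D₁…D_2 at 0.1508, terminal growth 0.02, discount at r = 0.114.
D_1 = 10.5068
D_2 = 12.0912
Terminal value at t=2: TV = D_3/(r−g) = 12.3331/(0.114−0.02) = 131.2027
P₀ = 10.5068/(1+0.114)^1 + 12.0912/(1+0.114)^2 + 131.2027/(1+0.114)^2 = 124.8985

€124.90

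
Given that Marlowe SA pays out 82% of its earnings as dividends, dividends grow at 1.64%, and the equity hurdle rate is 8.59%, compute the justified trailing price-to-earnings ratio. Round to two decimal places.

11.99

Justified trailing P/E = b(1+g)/(r−g) = 0.82×(1+0.0164)/(0.0859−0.0164) = 11.9921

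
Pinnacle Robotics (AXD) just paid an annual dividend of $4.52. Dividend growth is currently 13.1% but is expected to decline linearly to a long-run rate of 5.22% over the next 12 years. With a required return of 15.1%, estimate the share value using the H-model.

H-model: P₀ = D₀[(1+g_L) + H(g_S−g_L)]/(r−g_L), with H = 12/2 = 6.
P₀ = 4.52 × [(1+0.0522) + 6×(0.131−0.0522)] / (0.151−0.0522)
   = 4.52 × 1.5250 / 0.0988 = 69.7672

$69.77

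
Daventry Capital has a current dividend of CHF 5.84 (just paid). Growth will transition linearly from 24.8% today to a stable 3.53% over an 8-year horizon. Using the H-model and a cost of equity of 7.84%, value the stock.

H-model: P₀ = D₀[(1+g_L) + H(g_S−g_L)]/(r−g_L), with H = 8/2 = 4.
P₀ = 5.84 × [(1+0.0353) + 4×(0.248−0.0353)] / (0.0784−0.0353)
   = 5.84 × 1.8861 / 0.0431 = 255.5644

CHF 255.56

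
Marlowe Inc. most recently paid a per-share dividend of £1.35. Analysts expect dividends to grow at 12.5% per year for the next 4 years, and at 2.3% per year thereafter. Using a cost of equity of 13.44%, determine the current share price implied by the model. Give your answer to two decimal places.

£17.28

Two-stage DDM. Project D₁…D_4 at 0.125, terminal growth 0.023, discount at r = 0.1344.
D_1 = 1.5188
D_2 = 1.7086
D_3 = 1.9222
D_4 = 2.1624
Terminal value at t=4: TV = D_5/(r−g) = 2.2122/(0.1344−0.023) = 19.8579
P₀ = 1.5188/(1+0.1344)^1 + 1.7086/(1+0.1344)^2 + 1.9222/(1+0.1344)^3 + 2.1624/(1+0.1344)^4 + 19.8579/(1+0.1344)^4 = 17.2804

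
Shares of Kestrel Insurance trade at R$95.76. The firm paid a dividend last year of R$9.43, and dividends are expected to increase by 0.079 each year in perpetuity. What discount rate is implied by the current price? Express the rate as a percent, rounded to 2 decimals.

Rearranging the constant-growth DDM: r = D₁/P₀ + g.
D₁ = 9.43 × (1 + 0.079) = 10.1750.
r = 10.1750 / 95.76 + 0.079 = 0.10625 + 0.079 = 0.18525

18.53%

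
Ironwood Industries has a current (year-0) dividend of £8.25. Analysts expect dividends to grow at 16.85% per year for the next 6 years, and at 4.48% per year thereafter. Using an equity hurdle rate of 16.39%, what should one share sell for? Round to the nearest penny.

£124.30

Two-stage DDM. Project D₁…D_6 at 0.1685, terminal growth 0.0448, discount at r = 0.1639.
D_1 = 9.6401
D_2 = 11.2645
D_3 = 13.1626
D_4 = 15.3804
D_5 = 17.9720
D_6 = 21.0003
Terminal value at t=6: TV = D_7/(r−g) = 21.9412/(0.1639−0.0448) = 184.2246
P₀ = 9.6401/(1+0.1639)^1 + 11.2645/(1+0.1639)^2 + 13.1626/(1+0.1639)^3 + 15.3804/(1+0.1639)^4 + 17.9720/(1+0.1639)^5 + 21.0003/(1+0.1639)^6 + 184.2246/(1+0.1639)^6 = 124.2953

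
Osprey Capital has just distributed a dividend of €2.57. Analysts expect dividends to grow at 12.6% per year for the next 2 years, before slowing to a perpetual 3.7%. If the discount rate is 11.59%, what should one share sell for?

Two-stage DDM. Project D₁…D_2 at 0.126, terminal growth 0.037, discount at r = 0.1159.
D_1 = 2.8938
D_2 = 3.2584
Terminal value at t=2: TV = D_3/(r−g) = 3.3790/(0.1159−0.037) = 42.8264
P₀ = 2.8938/(1+0.1159)^1 + 3.2584/(1+0.1159)^2 + 42.8264/(1+0.1159)^2 = 39.6023

€39.60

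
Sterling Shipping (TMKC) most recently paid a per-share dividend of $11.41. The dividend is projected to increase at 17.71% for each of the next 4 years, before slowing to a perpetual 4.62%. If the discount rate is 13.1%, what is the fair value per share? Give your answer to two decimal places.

Two-stage DDM. Project D₁…D_4 at 0.1771, terminal growth 0.0462, discount at r = 0.131.
D_1 = 13.4307
D_2 = 15.8093
D_3 = 18.6091
D_4 = 21.9048
Terminal value at t=4: TV = D_5/(r−g) = 22.9168/(0.131−0.0462) = 270.2452
P₀ = 13.4307/(1+0.131)^1 + 15.8093/(1+0.131)^2 + 18.6091/(1+0.131)^3 + 21.9048/(1+0.131)^4 + 270.2452/(1+0.131)^4 = 215.6452

$215.65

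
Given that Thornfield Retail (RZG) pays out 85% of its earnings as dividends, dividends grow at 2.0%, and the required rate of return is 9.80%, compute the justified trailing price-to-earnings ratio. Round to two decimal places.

11.12

Justified trailing P/E = b(1+g)/(r−g) = 0.85×(1+0.02)/(0.098−0.02) = 11.1154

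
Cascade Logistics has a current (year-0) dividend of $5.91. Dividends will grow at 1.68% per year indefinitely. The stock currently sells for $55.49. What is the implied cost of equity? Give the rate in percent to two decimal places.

12.51%

Rearranging the constant-growth DDM: r = D₁/P₀ + g.
D₁ = 5.91 × (1 + 0.0168) = 6.0093.
r = 6.0093 / 55.49 + 0.0168 = 0.10829 + 0.0168 = 0.12509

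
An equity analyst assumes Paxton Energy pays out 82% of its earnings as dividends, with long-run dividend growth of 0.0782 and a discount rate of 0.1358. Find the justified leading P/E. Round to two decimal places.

14.24

Justified leading P/E = b/(r−g) = 0.82/(0.1358−0.0782) = 14.2361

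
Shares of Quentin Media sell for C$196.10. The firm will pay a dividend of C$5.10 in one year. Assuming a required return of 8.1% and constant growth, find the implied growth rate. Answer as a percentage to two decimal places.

From P₀ = D₁/(r − g), the implied growth is g = r − D₁/P₀.
g = 0.081 − 5.10/196.10 = 0.081 − 0.02601 = 0.05499

5.50%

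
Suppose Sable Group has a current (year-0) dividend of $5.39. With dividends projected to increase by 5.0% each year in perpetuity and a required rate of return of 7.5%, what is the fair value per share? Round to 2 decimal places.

Gordon growth model: P₀ = D₁/(r − g). D₁ = 5.39 × (1 + 0.05) = 5.6595.
P₀ = 5.6595 / (0.075 − 0.05) = 5.6595 / 0.025 = 226.3800

$226.38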